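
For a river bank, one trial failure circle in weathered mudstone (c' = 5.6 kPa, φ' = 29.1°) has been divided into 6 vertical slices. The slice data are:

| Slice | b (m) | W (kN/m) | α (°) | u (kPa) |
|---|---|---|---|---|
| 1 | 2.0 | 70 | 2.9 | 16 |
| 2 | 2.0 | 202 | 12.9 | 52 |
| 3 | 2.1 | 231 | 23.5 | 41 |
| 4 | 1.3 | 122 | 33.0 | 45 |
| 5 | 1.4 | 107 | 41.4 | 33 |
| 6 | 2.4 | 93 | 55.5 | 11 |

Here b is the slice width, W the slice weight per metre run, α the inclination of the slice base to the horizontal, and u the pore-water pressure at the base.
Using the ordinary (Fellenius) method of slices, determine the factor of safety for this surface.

FS = 0.70

Ordinary method of slices: FS = Σ[c'·Δl_i + (W_i cosα_i − u_i·Δl_i)·tanφ'] / Σ W_i sinα_i, with Δl_i = b_i / cosα_i.
Slice 1: Δl = 2.0/cos2.9° = 2.003 m; N'_1 = 70·cos2.9° − 16·2.003 = 37.9; c'Δl = 11.21; W sinα = 3.5
Slice 2: Δl = 2.0/cos12.9° = 2.052 m; N'_2 = 202·cos12.9° − 52·2.052 = 90.2; c'Δl = 11.49; W sinα = 45.1
Slice 3: Δl = 2.1/cos23.5° = 2.290 m; N'_3 = 231·cos23.5° − 41·2.290 = 118.0; c'Δl = 12.82; W sinα = 92.1
Slice 4: Δl = 1.3/cos33.0° = 1.550 m; N'_4 = 122·cos33.0° − 45·1.550 = 32.6; c'Δl = 8.68; W sinα = 66.4
Slice 5: Δl = 1.4/cos41.4° = 1.866 m; N'_5 = 107·cos41.4° − 33·1.866 = 18.7; c'Δl = 10.45; W sinα = 70.8
Slice 6: Δl = 2.4/cos55.5° = 4.237 m; N'_6 = 93·cos55.5° − 11·4.237 = 6.1; c'Δl = 23.73; W sinα = 76.6
Σc'Δl = 78.4 kN/m; ΣN' = 303.3 kN/m; ΣW sinα = 354.6 kN/m
Resisting = 78.4 + 303.3·tan29.1° = 78.4 + 168.8 = 247.2 kN/m
FS = 247.2 / 354.6 = 0.697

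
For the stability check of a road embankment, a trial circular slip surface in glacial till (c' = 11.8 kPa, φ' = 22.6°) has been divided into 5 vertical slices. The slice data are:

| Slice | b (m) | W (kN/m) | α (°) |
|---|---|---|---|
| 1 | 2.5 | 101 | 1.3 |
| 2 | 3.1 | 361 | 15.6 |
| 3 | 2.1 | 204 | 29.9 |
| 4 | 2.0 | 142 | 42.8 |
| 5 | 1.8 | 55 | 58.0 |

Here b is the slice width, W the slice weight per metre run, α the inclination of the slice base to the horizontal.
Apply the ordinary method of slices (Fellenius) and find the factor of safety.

FS = 1.41

Ordinary method of slices: FS = Σ[c'·Δl_i + (W_i cosα_i)·tanφ'] / Σ W_i sinα_i, with Δl_i = b_i / cosα_i.
Slice 1: Δl = 2.5/cos1.3° = 2.501 m; N'_1 = 101·cos1.3° = 101.0; c'Δl = 29.51; W sinα = 2.3
Slice 2: Δl = 3.1/cos15.6° = 3.219 m; N'_2 = 361·cos15.6° = 347.7; c'Δl = 37.98; W sinα = 97.1
Slice 3: Δl = 2.1/cos29.9° = 2.422 m; N'_3 = 204·cos29.9° = 176.8; c'Δl = 28.58; W sinα = 101.7
Slice 4: Δl = 2.0/cos42.8° = 2.726 m; N'_4 = 142·cos42.8° = 104.2; c'Δl = 32.16; W sinα = 96.5
Slice 5: Δl = 1.8/cos58.0° = 3.397 m; N'_5 = 55·cos58.0° = 29.1; c'Δl = 40.08; W sinα = 46.6
Σc'Δl = 168.3 kN/m; ΣN' = 758.9 kN/m; ΣW sinα = 344.2 kN/m
Resisting = 168.3 + 758.9·tan22.6° = 168.3 + 315.9 = 484.2 kN/m
FS = 484.2 / 344.2 = 1.407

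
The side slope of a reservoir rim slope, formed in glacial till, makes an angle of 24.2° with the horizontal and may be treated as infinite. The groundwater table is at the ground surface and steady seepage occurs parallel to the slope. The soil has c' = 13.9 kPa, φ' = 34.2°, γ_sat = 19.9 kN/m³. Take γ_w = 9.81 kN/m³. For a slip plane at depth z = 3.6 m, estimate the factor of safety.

FS = 1.29

With seepage parallel to the slope and the water table at the surface, the effective normal stress on the slip plane uses the buoyant unit weight γ' = γ_sat − γ_w while the driving shear stress uses γ_sat:
FS = [c' + γ' z cos²β tanφ'] / [γ_sat z sinβ cosβ]
γ' = 19.9 − 9.81 = 10.09 kN/m³
Numerator = 13.9 + 10.09·3.6·cos²24.2°·tan34.2° = 13.9 + 10.09·3.6·0.8320·0.6796 = 34.438 kPa
Denominator = 19.9·3.6·sin24.2°·cos24.2° = 19.9·3.6·0.4099·0.9121 = 26.786 kPa
FS = 34.438 / 26.786 = 1.286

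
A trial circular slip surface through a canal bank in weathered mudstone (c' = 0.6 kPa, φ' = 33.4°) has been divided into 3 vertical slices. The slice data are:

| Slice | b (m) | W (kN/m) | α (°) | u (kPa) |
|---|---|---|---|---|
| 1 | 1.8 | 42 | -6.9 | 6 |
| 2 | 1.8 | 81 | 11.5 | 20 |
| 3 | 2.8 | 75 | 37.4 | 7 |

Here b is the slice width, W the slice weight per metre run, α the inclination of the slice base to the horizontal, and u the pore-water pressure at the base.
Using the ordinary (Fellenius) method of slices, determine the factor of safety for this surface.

FS = 1.34

Ordinary method of slices: FS = Σ[c'·Δl_i + (W_i cosα_i − u_i·Δl_i)·tanφ'] / Σ W_i sinα_i, with Δl_i = b_i / cosα_i.
Slice 1: Δl = 1.8/cos(-6.9°) = 1.813 m; N'_1 = 42·cos(-6.9°) − 6·1.813 = 30.8; c'Δl = 1.09; W sinα = -5.0
Slice 2: Δl = 1.8/cos11.5° = 1.837 m; N'_2 = 81·cos11.5° − 20·1.837 = 42.6; c'Δl = 1.10; W sinα = 16.1
Slice 3: Δl = 2.8/cos37.4° = 3.525 m; N'_3 = 75·cos37.4° − 7·3.525 = 34.9; c'Δl = 2.11; W sinα = 45.6
Σc'Δl = 4.3 kN/m; ΣN' = 108.4 kN/m; ΣW sinα = 56.7 kN/m
Resisting = 4.3 + 108.4·tan33.4° = 4.3 + 71.5 = 75.8 kN/m
FS = 75.8 / 56.7 = 1.337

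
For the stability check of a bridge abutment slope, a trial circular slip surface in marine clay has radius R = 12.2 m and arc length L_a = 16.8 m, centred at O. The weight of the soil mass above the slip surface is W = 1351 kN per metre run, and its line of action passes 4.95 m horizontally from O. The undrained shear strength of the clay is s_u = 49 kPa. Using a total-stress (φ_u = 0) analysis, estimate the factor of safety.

Taking moments about the centre O, the resisting moment is provided by the undrained shear strength acting along the arc:
M_R = s_u·L_a·R = 49·16.80·12.2 = 10043.0 kN·m/m
M_D = W·d = 1351·4.95 = 6687.4 kN·m/m
FS = M_R / M_D = 10043.0 / 6687.4 = 1.502

FS = 1.50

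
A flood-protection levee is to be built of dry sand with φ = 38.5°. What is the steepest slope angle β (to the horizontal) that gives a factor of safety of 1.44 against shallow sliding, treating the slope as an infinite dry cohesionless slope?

For an infinite dry cohesionless slope FS = tanφ/tanβ, so tanβ = tanφ / FS.
tanβ = tan38.5° / 1.44 = 0.7954 / 1.44 = 0.5524
β = arctan(0.5524) = 28.92°

β = 28.9°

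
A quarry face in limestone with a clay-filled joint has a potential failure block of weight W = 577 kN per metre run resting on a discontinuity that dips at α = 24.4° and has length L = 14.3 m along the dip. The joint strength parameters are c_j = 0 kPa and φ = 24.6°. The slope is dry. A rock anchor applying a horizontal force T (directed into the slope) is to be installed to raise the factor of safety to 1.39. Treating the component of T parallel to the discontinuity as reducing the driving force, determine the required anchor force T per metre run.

Resolving forces along and normal to the sliding plane, with the horizontal anchor force T adding T·sinα to the effective normal force and T·cosα acting up the plane against the driving force:
FS = [c_jL + (W cosα + T sinα) tanφ] / [W sinα − T cosα]
Without the anchor: N' = 525.5 kN/m, driving T_d = 238.4 kN/m, resisting R = 0·14.3 + 525.5·tan24.6° = 240.6 kN/m, FS = 1.01.
Setting FS = 1.39 and solving for T:
1.39·(238.4 − T cos24.4°) = 240.6 + T sin24.4°·tan24.6°
T·(sin24.4°·tan24.6° + 1.39·cos24.4°) = 1.39·238.4 − 240.6
T·(0.4131·0.4578 + 1.39·0.9107) = 331.3 − 240.6 = 90.7
T·1.4550 = 90.7
T = 62.4 kN/m

T = 62 kN/m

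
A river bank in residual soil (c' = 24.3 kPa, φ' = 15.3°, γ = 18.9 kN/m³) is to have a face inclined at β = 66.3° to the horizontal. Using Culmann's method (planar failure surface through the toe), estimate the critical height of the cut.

Culmann's analysis gives the critical failure plane at α_cr = (β + φ')/2 = (66.3 + 15.3)/2 = 40.8°, and the critical height
H_c = (4c'/γ) · sinβ cosφ' / [1 − cos(β − φ')]
    = (4·24.3/18.9) · sin66.3°·cos15.3° / [1 − cos(51.0°)]
    = 5.143 · 0.9157·0.9646 / [1 − 0.6293]
    = 5.143 · 0.8832 / 0.3707
    = 12.25 m

H_c = 12.25 m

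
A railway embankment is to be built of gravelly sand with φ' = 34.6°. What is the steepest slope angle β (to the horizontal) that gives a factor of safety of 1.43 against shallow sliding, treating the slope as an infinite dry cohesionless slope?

β = 25.8°

For an infinite dry cohesionless slope FS = tanφ'/tanβ, so tanβ = tanφ' / FS.
tanβ = tan34.6° / 1.43 = 0.6899 / 1.43 = 0.4824
β = arctan(0.4824) = 25.75°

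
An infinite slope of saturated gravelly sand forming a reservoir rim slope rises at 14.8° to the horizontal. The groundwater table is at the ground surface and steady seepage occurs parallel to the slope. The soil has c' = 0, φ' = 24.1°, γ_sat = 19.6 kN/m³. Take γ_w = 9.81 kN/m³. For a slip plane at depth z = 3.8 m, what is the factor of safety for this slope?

FS = 0.85

With seepage parallel to the slope and the water table at the surface, the effective normal stress on the slip plane uses the buoyant unit weight γ' = γ_sat − γ_w while the driving shear stress uses γ_sat:
FS = [c' + γ' z cos²β tanφ'] / [γ_sat z sinβ cosβ]
(For c' = 0 this reduces to FS = (γ'/γ_sat)·tanφ'/tanβ.)
γ' = 19.6 − 9.81 = 9.79 kN/m³
Numerator = 0.0 + 9.79·3.8·cos²14.8°·tan24.1° = 0.0 + 9.79·3.8·0.9347·0.4473 = 15.555 kPa
Denominator = 19.6·3.8·sin14.8°·cos14.8° = 19.6·3.8·0.2554·0.9668 = 18.394 kPa
FS = 15.555 / 18.394 = 0.846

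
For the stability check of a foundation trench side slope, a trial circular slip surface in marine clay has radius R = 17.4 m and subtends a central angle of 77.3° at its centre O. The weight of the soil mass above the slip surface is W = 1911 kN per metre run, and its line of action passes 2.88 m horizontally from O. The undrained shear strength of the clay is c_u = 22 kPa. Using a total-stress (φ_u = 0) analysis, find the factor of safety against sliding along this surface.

Taking moments about the centre O, the resisting moment is provided by the undrained shear strength acting along the arc:
Arc length L_a = R·θ = 17.4·(77.3°·π/180) = 17.4·1.3491 = 23.48 m
M_R = c_u·L_a·R = 22·23.48·17.4 = 8986.2 kN·m/m
M_D = W·d = 1911·2.88 = 5503.7 kN·m/m
FS = M_R / M_D = 8986.2 / 5503.7 = 1.633

FS = 1.63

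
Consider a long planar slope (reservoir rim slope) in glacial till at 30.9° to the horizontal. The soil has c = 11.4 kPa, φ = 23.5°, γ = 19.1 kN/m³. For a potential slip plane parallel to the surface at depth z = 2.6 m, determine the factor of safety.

For an infinite slope with a slip plane parallel to the surface (no pore pressure): FS = [c + γz cos²β tanφ] / [γz sinβ cosβ].
γz = 19.1·2.6 = 49.66 kN/m²
Numerator = 11.4 + 49.66·cos²30.9°·tan23.5° = 11.4 + 49.66·0.7363·0.4348 = 27.298 kPa
Denominator = 49.66·sin30.9°·cos30.9° = 49.66·0.5135·0.8581 = 21.883 kPa
FS = 27.298 / 21.883 = 1.247

FS = 1.25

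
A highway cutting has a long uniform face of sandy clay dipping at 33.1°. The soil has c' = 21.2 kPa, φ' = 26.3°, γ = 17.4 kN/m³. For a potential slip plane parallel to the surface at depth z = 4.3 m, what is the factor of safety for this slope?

For an infinite slope with a slip plane parallel to the surface (no pore pressure): FS = [c' + γz cos²β tanφ'] / [γz sinβ cosβ].
γz = 17.4·4.3 = 74.82 kN/m²
Numerator = 21.2 + 74.82·cos²33.1°·tan26.3° = 21.2 + 74.82·0.7018·0.4942 = 47.150 kPa
Denominator = 74.82·sin33.1°·cos33.1° = 74.82·0.5461·0.8377 = 34.229 kPa
FS = 47.150 / 34.229 = 1.378

FS = 1.38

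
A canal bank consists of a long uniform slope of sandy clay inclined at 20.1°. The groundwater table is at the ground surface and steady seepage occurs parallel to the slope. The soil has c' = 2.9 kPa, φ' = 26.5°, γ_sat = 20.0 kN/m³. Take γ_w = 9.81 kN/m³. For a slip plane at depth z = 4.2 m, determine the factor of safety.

With seepage parallel to the slope and the water table at the surface, the effective normal stress on the slip plane uses the buoyant unit weight γ' = γ_sat − γ_w while the driving shear stress uses γ_sat:
FS = [c' + γ' z cos²β tanφ'] / [γ_sat z sinβ cosβ]
γ' = 20.0 − 9.81 = 10.19 kN/m³
Numerator = 2.9 + 10.19·4.2·cos²20.1°·tan26.5° = 2.9 + 10.19·4.2·0.8819·0.4986 = 21.718 kPa
Denominator = 20.0·4.2·sin20.1°·cos20.1° = 20.0·4.2·0.3437·0.9391 = 27.109 kPa
FS = 21.718 / 27.109 = 0.801

FS = 0.80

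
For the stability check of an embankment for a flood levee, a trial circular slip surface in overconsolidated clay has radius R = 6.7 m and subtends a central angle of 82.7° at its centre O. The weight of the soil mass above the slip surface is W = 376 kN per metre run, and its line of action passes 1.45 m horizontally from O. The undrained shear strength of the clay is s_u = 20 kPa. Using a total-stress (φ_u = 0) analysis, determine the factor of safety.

FS = 2.38

Taking moments about the centre O, the resisting moment is provided by the undrained shear strength acting along the arc:
Arc length L_a = R·θ = 6.7·(82.7°·π/180) = 6.7·1.4434 = 9.67 m
M_R = s_u·L_a·R = 20·9.67·6.7 = 1295.9 kN·m/m
M_D = W·d = 376·1.45 = 545.2 kN·m/m
FS = M_R / M_D = 1295.9 / 545.2 = 2.377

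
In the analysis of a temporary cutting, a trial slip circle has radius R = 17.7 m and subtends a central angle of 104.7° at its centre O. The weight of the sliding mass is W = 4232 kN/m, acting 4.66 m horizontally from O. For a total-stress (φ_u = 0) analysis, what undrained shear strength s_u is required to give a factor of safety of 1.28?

FS = s_u·L_a·R / (W·d), so s_u = FS·W·d / (L_a·R).
Arc length L_a = R·θ = 17.7·(104.7°·π/180) = 17.7·1.8274 = 32.34 m
s_u = 1.28·4232·4.66 / (32.34·17.7) = 25243.0 / 572.49 = 44.09 kPa

s_u = 44.1 kPa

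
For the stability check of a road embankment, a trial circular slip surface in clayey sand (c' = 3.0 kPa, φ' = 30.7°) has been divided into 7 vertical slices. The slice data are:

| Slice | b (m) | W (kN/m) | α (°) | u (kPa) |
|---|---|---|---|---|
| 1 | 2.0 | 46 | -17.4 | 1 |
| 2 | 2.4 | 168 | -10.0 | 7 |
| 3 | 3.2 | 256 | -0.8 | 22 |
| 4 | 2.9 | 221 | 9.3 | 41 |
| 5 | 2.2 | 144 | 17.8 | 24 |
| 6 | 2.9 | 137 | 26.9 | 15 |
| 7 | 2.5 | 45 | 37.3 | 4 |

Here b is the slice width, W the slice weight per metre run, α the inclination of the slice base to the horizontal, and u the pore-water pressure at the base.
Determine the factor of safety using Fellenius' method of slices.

Ordinary method of slices: FS = Σ[c'·Δl_i + (W_i cosα_i − u_i·Δl_i)·tanφ'] / Σ W_i sinα_i, with Δl_i = b_i / cosα_i.
Slice 1: Δl = 2.0/cos(-17.4°) = 2.096 m; N'_1 = 46·cos(-17.4°) − 1·2.096 = 41.8; c'Δl = 6.29; W sinα = -13.8
Slice 2: Δl = 2.4/cos(-10.0°) = 2.437 m; N'_2 = 168·cos(-10.0°) − 7·2.437 = 148.4; c'Δl = 7.31; W sinα = -29.2
Slice 3: Δl = 3.2/cos(-0.8°) = 3.200 m; N'_3 = 256·cos(-0.8°) − 22·3.200 = 185.6; c'Δl = 9.60; W sinα = -3.6
Slice 4: Δl = 2.9/cos9.3° = 2.939 m; N'_4 = 221·cos9.3° − 41·2.939 = 97.6; c'Δl = 8.82; W sinα = 35.7
Slice 5: Δl = 2.2/cos17.8° = 2.311 m; N'_5 = 144·cos17.8° − 24·2.311 = 81.7; c'Δl = 6.93; W sinα = 44.0
Slice 6: Δl = 2.9/cos26.9° = 3.252 m; N'_6 = 137·cos26.9° − 15·3.252 = 73.4; c'Δl = 9.76; W sinα = 62.0
Slice 7: Δl = 2.5/cos37.3° = 3.143 m; N'_7 = 45·cos37.3° − 4·3.143 = 23.2; c'Δl = 9.43; W sinα = 27.3
Σc'Δl = 58.1 kN/m; ΣN' = 651.6 kN/m; ΣW sinα = 122.5 kN/m
Resisting = 58.1 + 651.6·tan30.7° = 58.1 + 386.9 = 445.0 kN/m
FS = 445.0 / 122.5 = 3.634

FS = 3.63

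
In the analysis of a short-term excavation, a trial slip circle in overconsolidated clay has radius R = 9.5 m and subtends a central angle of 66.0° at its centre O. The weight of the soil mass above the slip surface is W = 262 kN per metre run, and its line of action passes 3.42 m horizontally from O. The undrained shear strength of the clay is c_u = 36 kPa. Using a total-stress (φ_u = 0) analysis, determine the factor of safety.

FS = 4.18

Taking moments about the centre O, the resisting moment is provided by the undrained shear strength acting along the arc:
Arc length L_a = R·θ = 9.5·(66.0°·π/180) = 9.5·1.1519 = 10.94 m
M_R = c_u·L_a·R = 36·10.94·9.5 = 3742.6 kN·m/m
M_D = W·d = 262·3.42 = 896.0 kN·m/m
FS = M_R / M_D = 3742.6 / 896.0 = 4.177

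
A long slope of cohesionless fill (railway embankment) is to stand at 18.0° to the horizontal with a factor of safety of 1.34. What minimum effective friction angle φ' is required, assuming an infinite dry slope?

φ' = 23.5°

FS = tanφ'/tanβ ⇒ tanφ' = FS · tanβ = 1.34 · tan18.0° = 0.4354
φ' = arctan(0.4354) = 23.53°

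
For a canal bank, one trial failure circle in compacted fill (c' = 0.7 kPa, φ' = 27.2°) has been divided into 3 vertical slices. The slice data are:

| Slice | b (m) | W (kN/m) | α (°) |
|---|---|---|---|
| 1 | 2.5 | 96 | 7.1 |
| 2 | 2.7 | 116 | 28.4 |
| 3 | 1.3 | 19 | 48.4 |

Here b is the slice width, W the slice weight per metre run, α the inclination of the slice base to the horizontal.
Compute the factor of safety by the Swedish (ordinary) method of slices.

FS = 1.39

Ordinary method of slices: FS = Σ[c'·Δl_i + (W_i cosα_i)·tanφ'] / Σ W_i sinα_i, with Δl_i = b_i / cosα_i.
Slice 1: Δl = 2.5/cos7.1° = 2.519 m; N'_1 = 96·cos7.1° = 95.3; c'Δl = 1.76; W sinα = 11.9
Slice 2: Δl = 2.7/cos28.4° = 3.069 m; N'_2 = 116·cos28.4° = 102.0; c'Δl = 2.15; W sinα = 55.2
Slice 3: Δl = 1.3/cos48.4° = 1.958 m; N'_3 = 19·cos48.4° = 12.6; c'Δl = 1.37; W sinα = 14.2
Σc'Δl = 5.3 kN/m; ΣN' = 209.9 kN/m; ΣW sinα = 81.2 kN/m
Resisting = 5.3 + 209.9·tan27.2° = 5.3 + 107.9 = 113.2 kN/m
FS = 113.2 / 81.2 = 1.393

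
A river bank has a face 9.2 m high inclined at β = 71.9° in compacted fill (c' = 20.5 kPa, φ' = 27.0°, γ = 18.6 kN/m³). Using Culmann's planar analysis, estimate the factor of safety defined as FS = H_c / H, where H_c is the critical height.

FS = 1.39

H_c = (4c'/γ) · sinβ cosφ' / [1 − cos(β − φ')]
    = (4·20.5/18.6) · sin71.9°·cos27.0° / [1 − cos44.9°]
    = 4.409 · 0.8469 / 0.2917 = 12.80 m
FS = H_c / H = 12.80 / 9.2 = 1.391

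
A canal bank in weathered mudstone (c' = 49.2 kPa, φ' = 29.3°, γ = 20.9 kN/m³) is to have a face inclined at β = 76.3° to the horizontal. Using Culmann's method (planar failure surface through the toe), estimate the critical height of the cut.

H_c = 25.09 m

Culmann's analysis gives the critical failure plane at α_cr = (β + φ')/2 = (76.3 + 29.3)/2 = 52.8°, and the critical height
H_c = (4c'/γ) · sinβ cosφ' / [1 − cos(β − φ')]
    = (4·49.2/20.9) · sin76.3°·cos29.3° / [1 − cos(47.0°)]
    = 9.416 · 0.9715·0.8721 / [1 − 0.6820]
    = 9.416 · 0.8473 / 0.3180
    = 25.09 m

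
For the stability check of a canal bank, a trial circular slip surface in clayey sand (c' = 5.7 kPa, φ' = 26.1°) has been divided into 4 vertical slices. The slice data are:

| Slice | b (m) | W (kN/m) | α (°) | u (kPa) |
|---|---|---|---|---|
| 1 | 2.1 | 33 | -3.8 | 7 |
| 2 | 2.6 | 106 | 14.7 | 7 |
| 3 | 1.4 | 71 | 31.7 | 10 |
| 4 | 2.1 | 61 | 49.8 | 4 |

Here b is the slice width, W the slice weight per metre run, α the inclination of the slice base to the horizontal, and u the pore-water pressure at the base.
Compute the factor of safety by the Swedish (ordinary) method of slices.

FS = 1.29

Ordinary method of slices: FS = Σ[c'·Δl_i + (W_i cosα_i − u_i·Δl_i)·tanφ'] / Σ W_i sinα_i, with Δl_i = b_i / cosα_i.
Slice 1: Δl = 2.1/cos(-3.8°) = 2.105 m; N'_1 = 33·cos(-3.8°) − 7·2.105 = 18.2; c'Δl = 12.00; W sinα = -2.2
Slice 2: Δl = 2.6/cos14.7° = 2.688 m; N'_2 = 106·cos14.7° − 7·2.688 = 83.7; c'Δl = 15.32; W sinα = 26.9
Slice 3: Δl = 1.4/cos31.7° = 1.645 m; N'_3 = 71·cos31.7° − 10·1.645 = 44.0; c'Δl = 9.38; W sinα = 37.3
Slice 4: Δl = 2.1/cos49.8° = 3.254 m; N'_4 = 61·cos49.8° − 4·3.254 = 26.4; c'Δl = 18.54; W sinα = 46.6
Σc'Δl = 55.2 kN/m; ΣN' = 172.2 kN/m; ΣW sinα = 108.6 kN/m
Resisting = 55.2 + 172.2·tan26.1° = 55.2 + 84.4 = 139.6 kN/m
FS = 139.6 / 108.6 = 1.285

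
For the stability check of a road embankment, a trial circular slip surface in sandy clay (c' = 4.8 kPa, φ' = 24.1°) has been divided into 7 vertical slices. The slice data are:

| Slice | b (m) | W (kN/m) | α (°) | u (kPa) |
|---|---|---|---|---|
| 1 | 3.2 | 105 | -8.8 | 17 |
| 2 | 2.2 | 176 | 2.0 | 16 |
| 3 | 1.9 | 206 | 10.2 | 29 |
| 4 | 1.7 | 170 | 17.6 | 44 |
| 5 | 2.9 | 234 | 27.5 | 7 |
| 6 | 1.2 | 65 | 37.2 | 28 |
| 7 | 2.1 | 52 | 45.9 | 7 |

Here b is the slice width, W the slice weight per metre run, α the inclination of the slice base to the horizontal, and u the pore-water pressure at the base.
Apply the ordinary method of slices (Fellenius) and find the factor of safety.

Ordinary method of slices: FS = Σ[c'·Δl_i + (W_i cosα_i − u_i·Δl_i)·tanφ'] / Σ W_i sinα_i, with Δl_i = b_i / cosα_i.
Slice 1: Δl = 3.2/cos(-8.8°) = 3.238 m; N'_1 = 105·cos(-8.8°) − 17·3.238 = 48.7; c'Δl = 15.54; W sinα = -16.1
Slice 2: Δl = 2.2/cos2.0° = 2.201 m; N'_2 = 176·cos2.0° − 16·2.201 = 140.7; c'Δl = 10.57; W sinα = 6.1
Slice 3: Δl = 1.9/cos10.2° = 1.931 m; N'_3 = 206·cos10.2° − 29·1.931 = 146.8; c'Δl = 9.27; W sinα = 36.5
Slice 4: Δl = 1.7/cos17.6° = 1.783 m; N'_4 = 170·cos17.6° − 44·1.783 = 83.6; c'Δl = 8.56; W sinα = 51.4
Slice 5: Δl = 2.9/cos27.5° = 3.269 m; N'_5 = 234·cos27.5° − 7·3.269 = 184.7; c'Δl = 15.69; W sinα = 108.0
Slice 6: Δl = 1.2/cos37.2° = 1.507 m; N'_6 = 65·cos37.2° − 28·1.507 = 9.6; c'Δl = 7.23; W sinα = 39.3
Slice 7: Δl = 2.1/cos45.9° = 3.018 m; N'_7 = 52·cos45.9° − 7·3.018 = 15.1; c'Δl = 14.48; W sinα = 37.3
Σc'Δl = 81.3 kN/m; ΣN' = 629.0 kN/m; ΣW sinα = 262.7 kN/m
Resisting = 81.3 + 629.0·tan24.1° = 81.3 + 281.4 = 362.7 kN/m
FS = 362.7 / 262.7 = 1.381

FS = 1.38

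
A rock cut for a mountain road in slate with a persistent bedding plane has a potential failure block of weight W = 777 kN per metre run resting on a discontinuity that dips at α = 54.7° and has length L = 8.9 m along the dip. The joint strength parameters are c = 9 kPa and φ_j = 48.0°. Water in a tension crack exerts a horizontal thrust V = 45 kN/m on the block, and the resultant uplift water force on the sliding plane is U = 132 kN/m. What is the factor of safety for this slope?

FS = 0.59

Resolving the block weight along and normal to the plane and applying the Mohr–Coulomb strength on the joint:
N' = W cosα − U − V sinα = 777·cos54.7° − 132 − 45·sin54.7° = 280.3 kN/m
Driving force T = W sinα + V cosα = 777·sin54.7° + 45·cos54.7° = 660.1 kN/m
Resisting force R = c·L + N'·tanφ_j = 9·8.9 + 280.3·tan48.0° = 80.1 + 311.3 = 391.4 kN/m
FS = R / T = 391.4 / 660.1 = 0.593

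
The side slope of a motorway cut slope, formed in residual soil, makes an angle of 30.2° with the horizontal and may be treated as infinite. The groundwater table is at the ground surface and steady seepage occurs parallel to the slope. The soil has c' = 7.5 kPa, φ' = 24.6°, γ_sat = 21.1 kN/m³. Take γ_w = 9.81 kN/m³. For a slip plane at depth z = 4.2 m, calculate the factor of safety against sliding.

With seepage parallel to the slope and the water table at the surface, the effective normal stress on the slip plane uses the buoyant unit weight γ' = γ_sat − γ_w while the driving shear stress uses γ_sat:
FS = [c' + γ' z cos²β tanφ'] / [γ_sat z sinβ cosβ]
γ' = 21.1 − 9.81 = 11.29 kN/m³
Numerator = 7.5 + 11.29·4.2·cos²30.2°·tan24.6° = 7.5 + 11.29·4.2·0.7470·0.4578 = 23.716 kPa
Denominator = 21.1·4.2·sin30.2°·cos30.2° = 21.1·4.2·0.5030·0.8643 = 38.527 kPa
FS = 23.716 / 38.527 = 0.616

FS = 0.62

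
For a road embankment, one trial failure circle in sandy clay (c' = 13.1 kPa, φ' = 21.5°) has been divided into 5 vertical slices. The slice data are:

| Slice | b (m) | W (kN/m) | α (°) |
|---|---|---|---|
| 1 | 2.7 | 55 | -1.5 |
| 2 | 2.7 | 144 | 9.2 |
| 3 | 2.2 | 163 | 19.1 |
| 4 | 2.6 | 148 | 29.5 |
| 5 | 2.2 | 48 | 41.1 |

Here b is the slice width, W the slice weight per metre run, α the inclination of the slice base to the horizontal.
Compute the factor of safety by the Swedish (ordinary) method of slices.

FS = 2.13

Ordinary method of slices: FS = Σ[c'·Δl_i + (W_i cosα_i)·tanφ'] / Σ W_i sinα_i, with Δl_i = b_i / cosα_i.
Slice 1: Δl = 2.7/cos(-1.5°) = 2.701 m; N'_1 = 55·cos(-1.5°) = 55.0; c'Δl = 35.38; W sinα = -1.4
Slice 2: Δl = 2.7/cos9.2° = 2.735 m; N'_2 = 144·cos9.2° = 142.1; c'Δl = 35.83; W sinα = 23.0
Slice 3: Δl = 2.2/cos19.1° = 2.328 m; N'_3 = 163·cos19.1° = 154.0; c'Δl = 30.50; W sinα = 53.3
Slice 4: Δl = 2.6/cos29.5° = 2.987 m; N'_4 = 148·cos29.5° = 128.8; c'Δl = 39.13; W sinα = 72.9
Slice 5: Δl = 2.2/cos41.1° = 2.919 m; N'_5 = 48·cos41.1° = 36.2; c'Δl = 38.24; W sinα = 31.6
Σc'Δl = 179.1 kN/m; ΣN' = 516.1 kN/m; ΣW sinα = 179.4 kN/m
Resisting = 179.1 + 516.1·tan21.5° = 179.1 + 203.3 = 382.4 kN/m
FS = 382.4 / 179.4 = 2.132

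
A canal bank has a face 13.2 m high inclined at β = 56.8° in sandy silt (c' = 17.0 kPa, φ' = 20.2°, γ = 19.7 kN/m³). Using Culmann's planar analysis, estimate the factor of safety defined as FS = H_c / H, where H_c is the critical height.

FS = 1.04

H_c = (4c'/γ) · sinβ cosφ' / [1 − cos(β − φ')]
    = (4·17.0/19.7) · sin56.8°·cos20.2° / [1 − cos36.6°]
    = 3.452 · 0.7853 / 0.1972 = 13.75 m
FS = H_c / H = 13.75 / 13.2 = 1.041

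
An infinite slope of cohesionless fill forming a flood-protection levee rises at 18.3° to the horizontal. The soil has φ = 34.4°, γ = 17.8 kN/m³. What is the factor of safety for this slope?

For a dry cohesionless infinite slope the factor of safety is FS = tanφ / tanβ.
FS = tan34.4° / tan18.3° = 0.6847 / 0.3307 = 2.070

FS = 2.07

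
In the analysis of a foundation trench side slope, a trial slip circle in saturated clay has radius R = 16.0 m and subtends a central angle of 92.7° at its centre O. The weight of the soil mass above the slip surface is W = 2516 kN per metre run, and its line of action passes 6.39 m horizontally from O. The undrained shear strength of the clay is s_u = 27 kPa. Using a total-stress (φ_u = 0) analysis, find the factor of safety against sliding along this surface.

FS = 0.70

Taking moments about the centre O, the resisting moment is provided by the undrained shear strength acting along the arc:
Arc length L_a = R·θ = 16.0·(92.7°·π/180) = 16.0·1.6179 = 25.89 m
M_R = s_u·L_a·R = 27·25.89·16.0 = 11183.1 kN·m/m
M_D = W·d = 2516·6.39 = 16077.2 kN·m/m
FS = M_R / M_D = 11183.1 / 16077.2 = 0.696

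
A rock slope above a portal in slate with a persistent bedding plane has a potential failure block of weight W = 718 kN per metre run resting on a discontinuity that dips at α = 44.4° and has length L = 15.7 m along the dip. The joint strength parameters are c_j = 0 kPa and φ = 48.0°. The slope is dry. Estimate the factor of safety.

FS = 1.13

Resolving the block weight along and normal to the plane and applying the Mohr–Coulomb strength on the joint:
N' = W cosα = 718·cos44.4° = 513.0 kN/m
Driving force T = W sinα = 718·sin44.4° = 502.4 kN/m
Resisting force R = c_j·L + N'·tanφ = 0·15.7 + 513.0·tan48.0° = 0.0 + 569.7 = 569.7 kN/m
FS = R / T = 569.7 / 502.4 = 1.134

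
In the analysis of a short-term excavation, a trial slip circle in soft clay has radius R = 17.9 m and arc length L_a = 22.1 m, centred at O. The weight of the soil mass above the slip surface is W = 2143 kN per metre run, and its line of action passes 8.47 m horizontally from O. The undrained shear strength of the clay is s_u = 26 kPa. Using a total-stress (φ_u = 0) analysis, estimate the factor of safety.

Taking moments about the centre O, the resisting moment is provided by the undrained shear strength acting along the arc:
M_R = s_u·L_a·R = 26·22.10·17.9 = 10285.3 kN·m/m
M_D = W·d = 2143·8.47 = 18151.2 kN·m/m
FS = M_R / M_D = 10285.3 / 18151.2 = 0.567

FS = 0.57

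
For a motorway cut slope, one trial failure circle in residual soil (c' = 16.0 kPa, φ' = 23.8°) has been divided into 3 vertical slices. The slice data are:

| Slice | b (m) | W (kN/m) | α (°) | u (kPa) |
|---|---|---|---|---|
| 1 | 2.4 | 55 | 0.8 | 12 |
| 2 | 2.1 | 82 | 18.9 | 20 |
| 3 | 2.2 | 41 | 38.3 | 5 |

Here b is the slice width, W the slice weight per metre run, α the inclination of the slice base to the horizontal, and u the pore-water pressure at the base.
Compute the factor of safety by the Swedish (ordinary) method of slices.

Ordinary method of slices: FS = Σ[c'·Δl_i + (W_i cosα_i − u_i·Δl_i)·tanφ'] / Σ W_i sinα_i, with Δl_i = b_i / cosα_i.
Slice 1: Δl = 2.4/cos0.8° = 2.400 m; N'_1 = 55·cos0.8° − 12·2.400 = 26.2; c'Δl = 38.40; W sinα = 0.8
Slice 2: Δl = 2.1/cos18.9° = 2.220 m; N'_2 = 82·cos18.9° − 20·2.220 = 33.2; c'Δl = 35.51; W sinα = 26.6
Slice 3: Δl = 2.2/cos38.3° = 2.803 m; N'_3 = 41·cos38.3° − 5·2.803 = 18.2; c'Δl = 44.85; W sinα = 25.4
Σc'Δl = 118.8 kN/m; ΣN' = 77.5 kN/m; ΣW sinα = 52.7 kN/m
Resisting = 118.8 + 77.5·tan23.8° = 118.8 + 34.2 = 153.0 kN/m
FS = 153.0 / 52.7 = 2.900

FS = 2.90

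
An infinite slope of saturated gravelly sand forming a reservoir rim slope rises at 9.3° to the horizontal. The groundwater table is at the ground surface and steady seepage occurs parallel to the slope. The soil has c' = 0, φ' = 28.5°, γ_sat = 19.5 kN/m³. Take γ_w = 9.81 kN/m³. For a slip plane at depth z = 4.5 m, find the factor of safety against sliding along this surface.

FS = 1.65

With seepage parallel to the slope and the water table at the surface, the effective normal stress on the slip plane uses the buoyant unit weight γ' = γ_sat − γ_w while the driving shear stress uses γ_sat:
FS = [c' + γ' z cos²β tanφ'] / [γ_sat z sinβ cosβ]
(For c' = 0 this reduces to FS = (γ'/γ_sat)·tanφ'/tanβ.)
γ' = 19.5 − 9.81 = 9.69 kN/m³
Numerator = 0.0 + 9.69·4.5·cos²9.3°·tan28.5° = 0.0 + 9.69·4.5·0.9739·0.5430 = 23.057 kPa
Denominator = 19.5·4.5·sin9.3°·cos9.3° = 19.5·4.5·0.1616·0.9869 = 13.994 kPa
FS = 23.057 / 13.994 = 1.648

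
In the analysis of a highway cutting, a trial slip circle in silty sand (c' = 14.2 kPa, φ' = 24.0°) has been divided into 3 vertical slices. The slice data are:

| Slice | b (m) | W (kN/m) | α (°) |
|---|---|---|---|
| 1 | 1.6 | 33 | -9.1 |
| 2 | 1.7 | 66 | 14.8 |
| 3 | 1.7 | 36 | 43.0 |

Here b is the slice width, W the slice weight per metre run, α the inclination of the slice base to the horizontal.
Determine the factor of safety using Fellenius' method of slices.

FS = 3.75

Ordinary method of slices: FS = Σ[c'·Δl_i + (W_i cosα_i)·tanφ'] / Σ W_i sinα_i, with Δl_i = b_i / cosα_i.
Slice 1: Δl = 1.6/cos(-9.1°) = 1.620 m; N'_1 = 33·cos(-9.1°) = 32.6; c'Δl = 23.01; W sinα = -5.2
Slice 2: Δl = 1.7/cos14.8° = 1.758 m; N'_2 = 66·cos14.8° = 63.8; c'Δl = 24.97; W sinα = 16.9
Slice 3: Δl = 1.7/cos43.0° = 2.324 m; N'_3 = 36·cos43.0° = 26.3; c'Δl = 33.01; W sinα = 24.6
Σc'Δl = 81.0 kN/m; ΣN' = 122.7 kN/m; ΣW sinα = 36.2 kN/m
Resisting = 81.0 + 122.7·tan24.0° = 81.0 + 54.6 = 135.6 kN/m
FS = 135.6 / 36.2 = 3.747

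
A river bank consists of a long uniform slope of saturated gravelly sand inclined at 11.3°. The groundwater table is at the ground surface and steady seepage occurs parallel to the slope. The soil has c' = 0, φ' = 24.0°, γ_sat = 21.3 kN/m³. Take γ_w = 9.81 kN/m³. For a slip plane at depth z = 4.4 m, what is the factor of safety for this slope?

With seepage parallel to the slope and the water table at the surface, the effective normal stress on the slip plane uses the buoyant unit weight γ' = γ_sat − γ_w while the driving shear stress uses γ_sat:
FS = [c' + γ' z cos²β tanφ'] / [γ_sat z sinβ cosβ]
(For c' = 0 this reduces to FS = (γ'/γ_sat)·tanφ'/tanβ.)
γ' = 21.3 − 9.81 = 11.49 kN/m³
Numerator = 0.0 + 11.49·4.4·cos²11.3°·tan24.0° = 0.0 + 11.49·4.4·0.9616·0.4452 = 21.645 kPa
Denominator = 21.3·4.4·sin11.3°·cos11.3° = 21.3·4.4·0.1959·0.9806 = 18.008 kPa
FS = 21.645 / 18.008 = 1.202

FS = 1.20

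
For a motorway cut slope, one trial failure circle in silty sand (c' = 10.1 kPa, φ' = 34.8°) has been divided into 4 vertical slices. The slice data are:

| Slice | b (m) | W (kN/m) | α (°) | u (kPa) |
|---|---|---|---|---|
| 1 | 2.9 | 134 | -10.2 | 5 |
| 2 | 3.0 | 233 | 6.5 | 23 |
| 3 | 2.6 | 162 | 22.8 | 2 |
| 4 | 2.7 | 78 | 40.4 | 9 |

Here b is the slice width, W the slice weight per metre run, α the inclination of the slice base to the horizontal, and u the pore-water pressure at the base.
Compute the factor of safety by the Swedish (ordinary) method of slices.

FS = 3.77

Ordinary method of slices: FS = Σ[c'·Δl_i + (W_i cosα_i − u_i·Δl_i)·tanφ'] / Σ W_i sinα_i, with Δl_i = b_i / cosα_i.
Slice 1: Δl = 2.9/cos(-10.2°) = 2.947 m; N'_1 = 134·cos(-10.2°) − 5·2.947 = 117.1; c'Δl = 29.76; W sinα = -23.7
Slice 2: Δl = 3.0/cos6.5° = 3.019 m; N'_2 = 233·cos6.5° − 23·3.019 = 162.1; c'Δl = 30.50; W sinα = 26.4
Slice 3: Δl = 2.6/cos22.8° = 2.820 m; N'_3 = 162·cos22.8° − 2·2.820 = 143.7; c'Δl = 28.49; W sinα = 62.8
Slice 4: Δl = 2.7/cos40.4° = 3.545 m; N'_4 = 78·cos40.4° − 9·3.545 = 27.5; c'Δl = 35.81; W sinα = 50.6
Σc'Δl = 124.6 kN/m; ΣN' = 450.4 kN/m; ΣW sinα = 116.0 kN/m
Resisting = 124.6 + 450.4·tan34.8° = 124.6 + 313.0 = 437.6 kN/m
FS = 437.6 / 116.0 = 3.773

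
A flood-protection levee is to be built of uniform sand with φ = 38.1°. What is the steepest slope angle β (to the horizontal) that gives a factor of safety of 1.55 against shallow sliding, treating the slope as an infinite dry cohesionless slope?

For an infinite dry cohesionless slope FS = tanφ/tanβ, so tanβ = tanφ / FS.
tanβ = tan38.1° / 1.55 = 0.7841 / 1.55 = 0.5059
β = arctan(0.5059) = 26.83°

β = 26.8°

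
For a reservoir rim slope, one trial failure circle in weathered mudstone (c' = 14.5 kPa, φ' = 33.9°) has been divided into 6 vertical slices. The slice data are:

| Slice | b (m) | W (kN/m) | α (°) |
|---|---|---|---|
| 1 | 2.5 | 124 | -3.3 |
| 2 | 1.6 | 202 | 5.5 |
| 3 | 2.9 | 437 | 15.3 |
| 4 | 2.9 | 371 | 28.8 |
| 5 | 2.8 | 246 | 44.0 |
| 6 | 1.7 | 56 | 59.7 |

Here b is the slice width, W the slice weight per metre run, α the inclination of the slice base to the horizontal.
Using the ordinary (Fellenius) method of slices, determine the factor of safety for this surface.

FS = 2.12

Ordinary method of slices: FS = Σ[c'·Δl_i + (W_i cosα_i)·tanφ'] / Σ W_i sinα_i, with Δl_i = b_i / cosα_i.
Slice 1: Δl = 2.5/cos(-3.3°) = 2.504 m; N'_1 = 124·cos(-3.3°) = 123.8; c'Δl = 36.31; W sinα = -7.1
Slice 2: Δl = 1.6/cos5.5° = 1.607 m; N'_2 = 202·cos5.5° = 201.1; c'Δl = 23.31; W sinα = 19.4
Slice 3: Δl = 2.9/cos15.3° = 3.007 m; N'_3 = 437·cos15.3° = 421.5; c'Δl = 43.60; W sinα = 115.3
Slice 4: Δl = 2.9/cos28.8° = 3.309 m; N'_4 = 371·cos28.8° = 325.1; c'Δl = 47.99; W sinα = 178.7
Slice 5: Δl = 2.8/cos44.0° = 3.892 m; N'_5 = 246·cos44.0° = 177.0; c'Δl = 56.44; W sinα = 170.9
Slice 6: Δl = 1.7/cos59.7° = 3.369 m; N'_6 = 56·cos59.7° = 28.3; c'Δl = 48.86; W sinα = 48.4
Σc'Δl = 256.5 kN/m; ΣN' = 1276.7 kN/m; ΣW sinα = 525.5 kN/m
Resisting = 256.5 + 1276.7·tan33.9° = 256.5 + 857.9 = 1114.4 kN/m
FS = 1114.4 / 525.5 = 2.121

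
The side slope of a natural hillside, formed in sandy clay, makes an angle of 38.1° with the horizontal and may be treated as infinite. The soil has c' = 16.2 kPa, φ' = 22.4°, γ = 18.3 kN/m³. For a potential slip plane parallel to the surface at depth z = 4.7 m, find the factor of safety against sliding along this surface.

FS = 0.91

For an infinite slope with a slip plane parallel to the surface (no pore pressure): FS = [c' + γz cos²β tanφ'] / [γz sinβ cosβ].
γz = 18.3·4.7 = 86.01 kN/m²
Numerator = 16.2 + 86.01·cos²38.1°·tan22.4° = 16.2 + 86.01·0.6193·0.4122 = 38.153 kPa
Denominator = 86.01·sin38.1°·cos38.1° = 86.01·0.6170·0.7869 = 41.764 kPa
FS = 38.153 / 41.764 = 0.914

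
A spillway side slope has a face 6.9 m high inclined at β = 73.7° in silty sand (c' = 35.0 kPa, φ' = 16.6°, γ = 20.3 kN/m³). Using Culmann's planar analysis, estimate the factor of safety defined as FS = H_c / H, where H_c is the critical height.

FS = 2.01

H_c = (4c'/γ) · sinβ cosφ' / [1 − cos(β − φ')]
    = (4·35.0/20.3) · sin73.7°·cos16.6° / [1 − cos57.1°]
    = 6.897 · 0.9198 / 0.4568 = 13.89 m
FS = H_c / H = 13.89 / 6.9 = 2.012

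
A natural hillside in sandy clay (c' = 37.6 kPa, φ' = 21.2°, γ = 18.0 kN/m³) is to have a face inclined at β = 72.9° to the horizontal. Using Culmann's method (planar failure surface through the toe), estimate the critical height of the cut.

H_c = 19.58 m

Culmann's analysis gives the critical failure plane at α_cr = (β + φ')/2 = (72.9 + 21.2)/2 = 47.1°, and the critical height
H_c = (4c'/γ) · sinβ cosφ' / [1 − cos(β − φ')]
    = (4·37.6/18.0) · sin72.9°·cos21.2° / [1 − cos(51.7°)]
    = 8.356 · 0.9558·0.9323 / [1 − 0.6198]
    = 8.356 · 0.8911 / 0.3802
    = 19.58 m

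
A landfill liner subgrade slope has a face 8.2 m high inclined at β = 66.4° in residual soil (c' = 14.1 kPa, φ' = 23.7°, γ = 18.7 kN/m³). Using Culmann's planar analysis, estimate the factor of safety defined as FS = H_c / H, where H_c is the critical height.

FS = 1.16

H_c = (4c'/γ) · sinβ cosφ' / [1 − cos(β − φ')]
    = (4·14.1/18.7) · sin66.4°·cos23.7° / [1 − cos42.7°]
    = 3.016 · 0.8391 / 0.2651 = 9.55 m
FS = H_c / H = 9.55 / 8.2 = 1.164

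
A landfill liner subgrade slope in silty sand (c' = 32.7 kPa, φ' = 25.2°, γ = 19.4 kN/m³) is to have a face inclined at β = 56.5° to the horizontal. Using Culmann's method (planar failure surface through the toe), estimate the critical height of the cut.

H_c = 34.95 m

Culmann's analysis gives the critical failure plane at α_cr = (β + φ')/2 = (56.5 + 25.2)/2 = 40.9°, and the critical height
H_c = (4c'/γ) · sinβ cosφ' / [1 − cos(β − φ')]
    = (4·32.7/19.4) · sin56.5°·cos25.2° / [1 − cos(31.3°)]
    = 6.742 · 0.8339·0.9048 / [1 − 0.8545]
    = 6.742 · 0.7545 / 0.1455
    = 34.95 m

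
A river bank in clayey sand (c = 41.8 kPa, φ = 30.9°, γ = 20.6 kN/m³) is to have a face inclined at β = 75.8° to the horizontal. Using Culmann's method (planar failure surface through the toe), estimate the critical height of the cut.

Culmann's analysis gives the critical failure plane at α_cr = (β + φ)/2 = (75.8 + 30.9)/2 = 53.3°, and the critical height
H_c = (4c/γ) · sinβ cosφ / [1 − cos(β − φ)]
    = (4·41.8/20.6) · sin75.8°·cos30.9° / [1 − cos(44.9°)]
    = 8.117 · 0.9694·0.8581 / [1 − 0.7083]
    = 8.117 · 0.8318 / 0.2917
    = 23.15 m

H_c = 23.15 m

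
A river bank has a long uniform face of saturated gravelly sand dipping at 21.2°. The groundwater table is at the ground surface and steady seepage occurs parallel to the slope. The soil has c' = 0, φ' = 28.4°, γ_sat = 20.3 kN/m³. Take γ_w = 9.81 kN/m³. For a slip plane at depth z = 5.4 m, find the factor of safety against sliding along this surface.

With seepage parallel to the slope and the water table at the surface, the effective normal stress on the slip plane uses the buoyant unit weight γ' = γ_sat − γ_w while the driving shear stress uses γ_sat:
FS = [c' + γ' z cos²β tanφ'] / [γ_sat z sinβ cosβ]
(For c' = 0 this reduces to FS = (γ'/γ_sat)·tanφ'/tanβ.)
γ' = 20.3 − 9.81 = 10.49 kN/m³
Numerator = 0.0 + 10.49·5.4·cos²21.2°·tan28.4° = 0.0 + 10.49·5.4·0.8692·0.5407 = 26.623 kPa
Denominator = 20.3·5.4·sin21.2°·cos21.2° = 20.3·5.4·0.3616·0.9323 = 36.959 kPa
FS = 26.623 / 36.959 = 0.720

FS = 0.72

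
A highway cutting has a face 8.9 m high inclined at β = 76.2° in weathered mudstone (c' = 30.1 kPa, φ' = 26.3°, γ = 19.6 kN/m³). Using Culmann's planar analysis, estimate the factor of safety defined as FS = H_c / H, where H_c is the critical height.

FS = 1.69

H_c = (4c'/γ) · sinβ cosφ' / [1 − cos(β − φ')]
    = (4·30.1/19.6) · sin76.2°·cos26.3° / [1 − cos49.9°]
    = 6.143 · 0.8706 / 0.3559 = 15.03 m
FS = H_c / H = 15.03 / 8.9 = 1.689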